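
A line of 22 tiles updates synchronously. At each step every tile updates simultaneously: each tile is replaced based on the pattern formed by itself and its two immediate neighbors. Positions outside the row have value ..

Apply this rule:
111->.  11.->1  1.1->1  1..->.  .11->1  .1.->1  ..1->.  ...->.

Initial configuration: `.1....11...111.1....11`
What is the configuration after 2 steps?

.1....11...111.1....11

.1....11...1.111....11
.1....11...111.1....11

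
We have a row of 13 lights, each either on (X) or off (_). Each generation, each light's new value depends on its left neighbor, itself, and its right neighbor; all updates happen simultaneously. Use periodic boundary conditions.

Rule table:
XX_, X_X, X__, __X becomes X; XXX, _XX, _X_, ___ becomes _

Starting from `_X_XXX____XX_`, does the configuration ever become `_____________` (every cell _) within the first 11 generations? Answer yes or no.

no

X_X__XX__X_XX
XX_XX_XXX_X__
_XX_XX__XX_XX
X_XX_XXX_XX_X
XX_XX__XX_XX_
_XX_XXX_XX_XX
X_XX__XX_XX_X
XX_XXX_XX_XX_
_XX__XX_XX_XX
X_XXX_XX_XX_X
XX__XX_XX_XX_
generation 11 is XX__XX_XX_XX_, still not uniform _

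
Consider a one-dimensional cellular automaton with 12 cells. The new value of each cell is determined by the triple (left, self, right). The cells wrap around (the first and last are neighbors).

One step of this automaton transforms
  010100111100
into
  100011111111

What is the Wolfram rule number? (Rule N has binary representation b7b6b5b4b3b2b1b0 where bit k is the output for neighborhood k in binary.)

219

position 7: 111 → 1  (bit 7 = 1)
position 9: 110 → 1  (bit 6 = 1)
position 2: 101 → 0  (bit 5 = 0)
position 4: 100 → 1  (bit 4 = 1)
position 6: 011 → 1  (bit 3 = 1)
position 1: 010 → 0  (bit 2 = 0)
position 0: 001 → 1  (bit 1 = 1)
position 11: 000 → 1  (bit 0 = 1)
bits b7..b0 = 11011011 = 219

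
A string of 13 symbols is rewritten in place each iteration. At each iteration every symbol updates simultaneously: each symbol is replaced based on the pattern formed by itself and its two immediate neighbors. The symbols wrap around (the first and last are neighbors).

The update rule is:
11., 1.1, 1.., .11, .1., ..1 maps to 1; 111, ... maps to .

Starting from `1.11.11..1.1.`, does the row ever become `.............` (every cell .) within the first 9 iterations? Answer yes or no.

yes

1111111111111
.............
all cells are . at iteration 2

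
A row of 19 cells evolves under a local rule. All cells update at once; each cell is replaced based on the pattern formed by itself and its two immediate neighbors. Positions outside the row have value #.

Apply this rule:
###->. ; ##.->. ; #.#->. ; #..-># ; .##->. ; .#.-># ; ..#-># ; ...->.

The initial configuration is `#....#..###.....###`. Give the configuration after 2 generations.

generation 1: .#..####...#...#...
generation 2: .###....#.###.###.#

.###....#.###.###.#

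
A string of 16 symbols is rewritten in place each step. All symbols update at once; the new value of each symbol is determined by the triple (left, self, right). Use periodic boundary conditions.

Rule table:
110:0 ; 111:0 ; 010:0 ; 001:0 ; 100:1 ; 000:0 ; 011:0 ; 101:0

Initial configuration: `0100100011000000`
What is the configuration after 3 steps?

0000100100001000

0010010000100000
0001001000010000
0000100100001000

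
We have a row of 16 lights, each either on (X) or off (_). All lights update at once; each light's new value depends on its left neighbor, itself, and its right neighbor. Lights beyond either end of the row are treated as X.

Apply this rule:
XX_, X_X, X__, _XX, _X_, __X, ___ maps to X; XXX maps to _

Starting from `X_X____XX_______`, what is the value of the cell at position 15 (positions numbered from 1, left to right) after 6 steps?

XXXXXXXXXXXXXXXX
________________
XXXXXXXXXXXXXXXX  (repeats step 1; period 2)
step 6: ________________
position 15 holds _

_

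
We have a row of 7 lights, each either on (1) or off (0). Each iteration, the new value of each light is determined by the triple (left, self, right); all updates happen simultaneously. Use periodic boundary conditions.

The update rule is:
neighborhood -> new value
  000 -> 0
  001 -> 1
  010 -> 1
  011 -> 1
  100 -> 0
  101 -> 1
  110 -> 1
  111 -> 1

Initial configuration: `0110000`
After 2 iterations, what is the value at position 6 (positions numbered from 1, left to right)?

0

1110000
1110001
position 6 holds 0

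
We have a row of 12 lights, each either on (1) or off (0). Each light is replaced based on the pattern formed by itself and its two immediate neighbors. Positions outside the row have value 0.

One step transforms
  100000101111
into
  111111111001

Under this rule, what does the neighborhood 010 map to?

1

At position 0 the neighborhood is 010; the next row has 1 there.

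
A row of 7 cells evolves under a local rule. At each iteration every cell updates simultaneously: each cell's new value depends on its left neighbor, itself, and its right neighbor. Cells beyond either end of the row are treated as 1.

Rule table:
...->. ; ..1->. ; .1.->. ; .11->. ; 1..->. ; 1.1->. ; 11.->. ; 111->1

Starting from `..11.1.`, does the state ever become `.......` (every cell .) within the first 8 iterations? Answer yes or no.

iteration 1: .......
all cells are . at iteration 1

yes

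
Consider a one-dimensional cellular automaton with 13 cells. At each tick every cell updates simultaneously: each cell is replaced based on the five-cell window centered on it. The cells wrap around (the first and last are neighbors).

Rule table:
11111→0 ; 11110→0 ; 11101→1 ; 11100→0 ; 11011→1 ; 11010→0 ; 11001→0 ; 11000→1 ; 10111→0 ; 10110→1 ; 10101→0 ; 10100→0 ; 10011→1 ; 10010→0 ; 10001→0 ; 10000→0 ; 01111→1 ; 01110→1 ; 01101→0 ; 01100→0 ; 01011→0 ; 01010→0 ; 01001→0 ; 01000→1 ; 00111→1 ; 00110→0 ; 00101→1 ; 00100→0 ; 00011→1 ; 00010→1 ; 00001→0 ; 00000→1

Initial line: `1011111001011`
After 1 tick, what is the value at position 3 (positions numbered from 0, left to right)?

1

1101000001001
position 3 holds 1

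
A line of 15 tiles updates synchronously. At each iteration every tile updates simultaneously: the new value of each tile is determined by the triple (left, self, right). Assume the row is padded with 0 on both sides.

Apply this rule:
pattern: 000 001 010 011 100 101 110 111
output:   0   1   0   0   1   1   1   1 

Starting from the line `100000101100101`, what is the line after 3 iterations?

010101010101110

010001010111010
101010101011101
010101010101110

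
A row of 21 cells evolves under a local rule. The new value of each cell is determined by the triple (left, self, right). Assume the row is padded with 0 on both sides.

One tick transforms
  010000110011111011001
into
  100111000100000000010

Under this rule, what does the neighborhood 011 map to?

At position 6 the neighborhood is 011; the next row has 0 there.

0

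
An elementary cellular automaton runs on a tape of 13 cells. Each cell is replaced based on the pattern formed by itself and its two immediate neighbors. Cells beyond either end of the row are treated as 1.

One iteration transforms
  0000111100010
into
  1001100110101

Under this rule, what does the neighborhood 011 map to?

At position 4 the neighborhood is 011; the next row has 1 there.

1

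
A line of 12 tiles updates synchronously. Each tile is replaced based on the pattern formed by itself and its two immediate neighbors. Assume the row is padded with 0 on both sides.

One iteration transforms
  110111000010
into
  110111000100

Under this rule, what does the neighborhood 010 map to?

0

At position 10 the neighborhood is 010; the next row has 0 there.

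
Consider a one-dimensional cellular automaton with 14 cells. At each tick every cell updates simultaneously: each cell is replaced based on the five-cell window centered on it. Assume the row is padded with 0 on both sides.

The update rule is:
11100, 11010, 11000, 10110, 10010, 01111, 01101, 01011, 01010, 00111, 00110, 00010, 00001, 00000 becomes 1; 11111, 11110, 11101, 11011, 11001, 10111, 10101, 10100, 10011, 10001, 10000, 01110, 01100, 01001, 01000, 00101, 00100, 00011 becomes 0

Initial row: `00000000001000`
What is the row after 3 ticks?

11111111110001
11000000011010
10101111011100

10101111011100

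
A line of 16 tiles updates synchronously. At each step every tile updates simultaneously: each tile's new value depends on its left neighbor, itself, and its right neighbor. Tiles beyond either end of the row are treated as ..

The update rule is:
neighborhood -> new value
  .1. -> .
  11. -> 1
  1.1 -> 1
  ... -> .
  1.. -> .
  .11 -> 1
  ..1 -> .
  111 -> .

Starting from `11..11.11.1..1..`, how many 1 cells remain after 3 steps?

11..111111......
11..1....1......
11..............
count of 1: 2

2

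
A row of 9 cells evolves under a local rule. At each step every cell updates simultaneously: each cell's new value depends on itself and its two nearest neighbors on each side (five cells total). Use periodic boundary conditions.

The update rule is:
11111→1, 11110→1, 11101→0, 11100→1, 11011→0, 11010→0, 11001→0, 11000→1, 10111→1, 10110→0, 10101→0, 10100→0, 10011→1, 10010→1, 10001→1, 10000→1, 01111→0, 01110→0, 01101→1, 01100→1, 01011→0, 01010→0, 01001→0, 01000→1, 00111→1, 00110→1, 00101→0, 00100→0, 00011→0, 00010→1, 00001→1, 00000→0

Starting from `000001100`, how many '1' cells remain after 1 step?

5

000101111
count of 1: 5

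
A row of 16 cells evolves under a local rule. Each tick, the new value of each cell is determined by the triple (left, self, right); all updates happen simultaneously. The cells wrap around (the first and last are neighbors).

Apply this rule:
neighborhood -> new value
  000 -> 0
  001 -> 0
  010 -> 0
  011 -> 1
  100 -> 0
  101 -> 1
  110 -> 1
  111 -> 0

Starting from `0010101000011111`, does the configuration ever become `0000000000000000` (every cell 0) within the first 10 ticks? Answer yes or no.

yes

tick 1: 0001010000010001
tick 2: 0000100000000000
tick 3: 0000000000000000
all cells are 0 at tick 3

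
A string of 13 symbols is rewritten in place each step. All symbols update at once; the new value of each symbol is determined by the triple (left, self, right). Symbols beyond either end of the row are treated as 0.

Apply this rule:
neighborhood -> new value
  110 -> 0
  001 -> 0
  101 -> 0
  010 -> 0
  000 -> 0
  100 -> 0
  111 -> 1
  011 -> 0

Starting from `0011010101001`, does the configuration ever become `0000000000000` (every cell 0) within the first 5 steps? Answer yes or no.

0000000000000
all cells are 0 at step 1

yes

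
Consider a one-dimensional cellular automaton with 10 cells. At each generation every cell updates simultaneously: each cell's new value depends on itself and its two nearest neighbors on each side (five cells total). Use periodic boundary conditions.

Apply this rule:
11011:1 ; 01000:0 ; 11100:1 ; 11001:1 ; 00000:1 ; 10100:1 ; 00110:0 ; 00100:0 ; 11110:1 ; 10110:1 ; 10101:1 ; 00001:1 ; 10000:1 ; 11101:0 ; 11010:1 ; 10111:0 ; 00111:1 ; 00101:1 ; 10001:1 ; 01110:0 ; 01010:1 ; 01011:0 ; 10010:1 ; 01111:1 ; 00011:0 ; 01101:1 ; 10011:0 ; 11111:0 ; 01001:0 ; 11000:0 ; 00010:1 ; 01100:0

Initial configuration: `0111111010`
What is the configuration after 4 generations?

1111001110

generation 1: 0110010110
generation 2: 0001110101
generation 3: 0101001111
generation 4: 1111001110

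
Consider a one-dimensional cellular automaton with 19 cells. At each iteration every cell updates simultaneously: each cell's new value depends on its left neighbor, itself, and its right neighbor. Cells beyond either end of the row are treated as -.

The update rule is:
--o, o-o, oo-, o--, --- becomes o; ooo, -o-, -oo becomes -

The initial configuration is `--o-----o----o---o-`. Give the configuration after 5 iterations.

iteration 1: oo-ooooo-oooo-ooo-o
iteration 2: -oo----oo---oo--oo-
iteration 3: o-ooooo-oooo-ooo-oo
iteration 4: -o----oo---oo--oo-o
iteration 5: o-oooo-oooo-ooo-oo-

o-oooo-oooo-ooo-oo-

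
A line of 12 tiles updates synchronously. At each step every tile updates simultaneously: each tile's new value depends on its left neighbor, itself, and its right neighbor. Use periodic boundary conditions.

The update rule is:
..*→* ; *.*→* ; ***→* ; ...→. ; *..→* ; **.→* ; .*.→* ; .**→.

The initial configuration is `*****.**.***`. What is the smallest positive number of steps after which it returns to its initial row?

******.**.**
*******.**.*
********.**.
.********.**
*.********.*
**.********.
.**.********
*.**.*******
**.**.******
***.**.*****
****.**.****
*****.**.***

12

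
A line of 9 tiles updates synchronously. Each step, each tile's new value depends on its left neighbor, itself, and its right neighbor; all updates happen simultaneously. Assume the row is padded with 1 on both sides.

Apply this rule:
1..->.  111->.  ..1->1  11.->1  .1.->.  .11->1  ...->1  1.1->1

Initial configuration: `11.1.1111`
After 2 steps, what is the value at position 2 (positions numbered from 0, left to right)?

1

.11.11...
111111.11
position 2 holds 1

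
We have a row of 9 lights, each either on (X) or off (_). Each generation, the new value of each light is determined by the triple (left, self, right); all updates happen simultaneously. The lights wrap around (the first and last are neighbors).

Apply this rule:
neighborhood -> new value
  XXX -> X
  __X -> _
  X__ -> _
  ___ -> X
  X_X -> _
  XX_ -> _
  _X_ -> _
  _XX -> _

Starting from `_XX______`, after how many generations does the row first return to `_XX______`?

6

____XXXXX
_XX__XXX_
______X__
XXXXX___X
XXXX__X__
_XX______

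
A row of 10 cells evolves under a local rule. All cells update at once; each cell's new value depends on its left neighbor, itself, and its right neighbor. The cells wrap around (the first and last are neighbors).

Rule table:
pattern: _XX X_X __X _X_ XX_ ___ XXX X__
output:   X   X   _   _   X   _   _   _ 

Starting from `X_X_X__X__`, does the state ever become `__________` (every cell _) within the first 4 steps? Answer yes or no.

yes

_X_X______
__X_______
__________
all cells are _ at step 3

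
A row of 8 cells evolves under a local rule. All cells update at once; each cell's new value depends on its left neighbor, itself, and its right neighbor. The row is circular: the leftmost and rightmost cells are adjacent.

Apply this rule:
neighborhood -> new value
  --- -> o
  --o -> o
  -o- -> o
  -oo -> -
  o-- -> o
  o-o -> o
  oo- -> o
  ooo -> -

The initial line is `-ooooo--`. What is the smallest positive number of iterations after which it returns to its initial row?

iteration 1: o----ooo
iteration 2: ooooo---
iteration 3: ----oooo
iteration 4: oooo---o
iteration 5: ---oooo-
iteration 6: ooo---oo
iteration 7: --oooo--
iteration 8: oo---ooo
iteration 9: -oooo---
iteration 10: o---oooo
iteration 11: oooo----
iteration 12: ---ooooo
iteration 13: ooo----o
iteration 14: --ooooo-
iteration 15: oo----oo
iteration 16: -ooooo--

16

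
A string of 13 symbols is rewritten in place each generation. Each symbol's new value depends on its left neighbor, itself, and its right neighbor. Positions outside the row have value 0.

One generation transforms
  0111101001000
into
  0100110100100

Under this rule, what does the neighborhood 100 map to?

1

At position 7 the neighborhood is 100; the next row has 1 there.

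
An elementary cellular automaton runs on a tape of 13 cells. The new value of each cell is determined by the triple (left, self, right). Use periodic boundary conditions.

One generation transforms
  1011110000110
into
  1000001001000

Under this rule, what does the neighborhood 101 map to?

At position 1 the neighborhood is 101; the next row has 0 there.

0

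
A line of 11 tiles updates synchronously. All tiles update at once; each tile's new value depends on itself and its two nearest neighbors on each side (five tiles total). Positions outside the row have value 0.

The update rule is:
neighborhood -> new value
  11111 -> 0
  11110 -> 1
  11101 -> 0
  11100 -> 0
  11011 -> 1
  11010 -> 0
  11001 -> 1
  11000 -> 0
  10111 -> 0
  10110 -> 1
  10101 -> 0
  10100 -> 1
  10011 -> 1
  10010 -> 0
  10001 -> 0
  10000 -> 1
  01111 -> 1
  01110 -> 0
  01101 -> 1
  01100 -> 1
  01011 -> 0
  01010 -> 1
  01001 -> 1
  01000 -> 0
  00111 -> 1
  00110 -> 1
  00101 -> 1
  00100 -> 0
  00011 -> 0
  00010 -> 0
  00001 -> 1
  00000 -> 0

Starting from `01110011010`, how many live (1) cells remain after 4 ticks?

6

01001111010
00111110010
10110101000
10110011010
count of 1: 6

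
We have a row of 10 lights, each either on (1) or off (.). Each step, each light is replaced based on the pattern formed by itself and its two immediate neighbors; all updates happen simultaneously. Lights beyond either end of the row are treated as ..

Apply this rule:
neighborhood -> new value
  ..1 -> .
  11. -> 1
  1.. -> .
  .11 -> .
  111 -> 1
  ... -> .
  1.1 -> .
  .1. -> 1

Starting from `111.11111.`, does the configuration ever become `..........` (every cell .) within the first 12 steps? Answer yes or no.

no

.11..1111.
..1...111.
..1....11.
..1.....1.
..1.....1.  (fixed point — unchanged through step 12)
step 12 is ..1.....1., still not uniform .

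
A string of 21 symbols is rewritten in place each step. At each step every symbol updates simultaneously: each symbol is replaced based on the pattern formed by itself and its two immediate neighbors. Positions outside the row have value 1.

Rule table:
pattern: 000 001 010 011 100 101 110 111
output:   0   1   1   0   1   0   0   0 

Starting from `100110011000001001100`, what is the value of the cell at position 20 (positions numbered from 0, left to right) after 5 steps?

1

011001100100011110011
000110011110100001100
101001100000110010011
001110010001001111100
110001111011110000011
position 20 holds 1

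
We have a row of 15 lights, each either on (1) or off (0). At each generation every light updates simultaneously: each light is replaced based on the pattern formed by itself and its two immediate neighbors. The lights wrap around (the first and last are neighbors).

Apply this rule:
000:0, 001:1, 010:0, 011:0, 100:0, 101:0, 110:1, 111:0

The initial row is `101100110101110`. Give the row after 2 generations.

000101010000010
001000000000100

001000000000100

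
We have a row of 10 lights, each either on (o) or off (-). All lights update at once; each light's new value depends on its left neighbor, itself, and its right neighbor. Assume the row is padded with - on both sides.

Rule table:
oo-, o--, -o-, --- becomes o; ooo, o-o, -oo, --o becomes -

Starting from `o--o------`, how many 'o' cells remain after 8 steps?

oo-ooooooo
-o-------o
-ooooooo-o
-------o-o
oooooo-o-o
-----o-o-o
oooo-o-o-o
---o-o-o-o
count of o: 4

4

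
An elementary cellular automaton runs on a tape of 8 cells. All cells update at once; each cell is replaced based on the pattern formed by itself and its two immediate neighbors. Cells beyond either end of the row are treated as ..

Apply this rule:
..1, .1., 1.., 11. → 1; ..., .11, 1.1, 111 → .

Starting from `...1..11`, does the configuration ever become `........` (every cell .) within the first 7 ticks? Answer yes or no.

tick 1: ..1111.1
tick 2: .1...1.1
tick 3: 111.11.1
tick 4: ..1..1.1
tick 5: .11111.1
tick 6: 1....1.1
tick 7: 11..11.1
tick 7 is 11..11.1, still not uniform .

no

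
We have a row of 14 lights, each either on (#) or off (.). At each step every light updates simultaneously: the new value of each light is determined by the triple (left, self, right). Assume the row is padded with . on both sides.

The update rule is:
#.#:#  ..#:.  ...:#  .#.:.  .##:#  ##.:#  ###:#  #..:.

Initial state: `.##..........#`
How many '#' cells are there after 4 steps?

12

.##.########..
.###########.#
.############.
.############.
count of #: 12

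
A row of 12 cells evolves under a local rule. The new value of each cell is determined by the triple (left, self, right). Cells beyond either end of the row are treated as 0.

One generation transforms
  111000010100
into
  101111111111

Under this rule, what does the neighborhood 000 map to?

At position 4 the neighborhood is 000; the next row has 1 there.

1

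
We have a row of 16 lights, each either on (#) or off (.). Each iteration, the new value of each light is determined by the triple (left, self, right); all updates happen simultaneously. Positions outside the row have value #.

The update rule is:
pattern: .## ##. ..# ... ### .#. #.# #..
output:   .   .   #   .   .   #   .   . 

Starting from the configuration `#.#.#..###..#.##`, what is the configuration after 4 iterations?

..#.#.#....##...
.##.#.#...#....#
....#.#..##...#.
...##.#.#....##.

...##.#.#....##.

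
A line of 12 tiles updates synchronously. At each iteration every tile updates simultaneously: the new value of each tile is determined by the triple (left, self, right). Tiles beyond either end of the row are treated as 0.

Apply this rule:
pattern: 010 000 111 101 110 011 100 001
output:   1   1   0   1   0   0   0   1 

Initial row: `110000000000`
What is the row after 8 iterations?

111111000000

000111111111
111000000000
000011111111
111100000000
000001111111
111110000000
000000111111
111111000000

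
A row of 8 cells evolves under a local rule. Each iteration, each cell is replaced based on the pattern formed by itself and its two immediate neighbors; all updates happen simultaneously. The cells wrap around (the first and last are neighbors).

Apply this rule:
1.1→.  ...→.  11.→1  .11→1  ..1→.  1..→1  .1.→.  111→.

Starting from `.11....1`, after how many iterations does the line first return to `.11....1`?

8

iteration 1: .111....
iteration 2: .1.11...
iteration 3: ...111..
iteration 4: ...1.11.
iteration 5: .....111
iteration 6: 1....1.1
iteration 7: 11.....1
iteration 8: .11....1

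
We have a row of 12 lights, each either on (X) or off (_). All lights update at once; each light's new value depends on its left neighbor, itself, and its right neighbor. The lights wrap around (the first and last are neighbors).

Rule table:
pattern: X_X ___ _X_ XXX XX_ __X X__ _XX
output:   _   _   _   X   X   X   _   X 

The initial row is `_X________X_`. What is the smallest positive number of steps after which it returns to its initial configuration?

12

step 1: X________X__
step 2: ________X__X
step 3: _______X__X_
step 4: ______X__X__
step 5: _____X__X___
step 6: ____X__X____
step 7: ___X__X_____
step 8: __X__X______
step 9: _X__X_______
step 10: X__X________
step 11: __X________X
step 12: _X________X_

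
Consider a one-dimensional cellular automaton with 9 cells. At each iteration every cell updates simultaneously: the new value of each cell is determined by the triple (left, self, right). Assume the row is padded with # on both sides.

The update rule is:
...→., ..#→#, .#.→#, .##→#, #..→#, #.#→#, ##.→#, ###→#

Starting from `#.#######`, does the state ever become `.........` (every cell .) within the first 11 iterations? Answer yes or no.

no

#########
#########  (fixed point — unchanged through iteration 11)
iteration 11 is #########, still not uniform .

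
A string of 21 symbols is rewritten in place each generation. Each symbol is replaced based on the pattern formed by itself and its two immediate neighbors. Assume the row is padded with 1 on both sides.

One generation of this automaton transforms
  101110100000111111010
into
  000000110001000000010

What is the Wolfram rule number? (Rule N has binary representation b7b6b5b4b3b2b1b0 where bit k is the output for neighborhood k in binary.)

22

position 3: 111 → 0  (bit 7 = 0)
position 0: 110 → 0  (bit 6 = 0)
position 1: 101 → 0  (bit 5 = 0)
position 7: 100 → 1  (bit 4 = 1)
position 2: 011 → 0  (bit 3 = 0)
position 6: 010 → 1  (bit 2 = 1)
position 11: 001 → 1  (bit 1 = 1)
position 8: 000 → 0  (bit 0 = 0)
bits b7..b0 = 00010110 = 22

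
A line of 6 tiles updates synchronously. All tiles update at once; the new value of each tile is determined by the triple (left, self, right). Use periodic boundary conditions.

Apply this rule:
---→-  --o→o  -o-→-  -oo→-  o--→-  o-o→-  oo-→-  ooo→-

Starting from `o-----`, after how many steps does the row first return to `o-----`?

step 1: -----o
step 2: ----o-
step 3: ---o--
step 4: --o---
step 5: -o----
step 6: o-----

6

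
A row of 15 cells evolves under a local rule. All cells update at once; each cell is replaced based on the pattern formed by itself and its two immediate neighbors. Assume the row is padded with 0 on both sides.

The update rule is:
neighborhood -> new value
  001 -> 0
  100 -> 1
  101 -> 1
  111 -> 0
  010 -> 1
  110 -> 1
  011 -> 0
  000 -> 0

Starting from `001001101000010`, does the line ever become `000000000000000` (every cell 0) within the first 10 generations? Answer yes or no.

001100111100011
000110000110001
000011000011001
000001100001101
000000110000111
000000011000001
000000001100001
000000000110001
000000000011001
000000000001101
generation 10 is 000000000001101, still not uniform 0

no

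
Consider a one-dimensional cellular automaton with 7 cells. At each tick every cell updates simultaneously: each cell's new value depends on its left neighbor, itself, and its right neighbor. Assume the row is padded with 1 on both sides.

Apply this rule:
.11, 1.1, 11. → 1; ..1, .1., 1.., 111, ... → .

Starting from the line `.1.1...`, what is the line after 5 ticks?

1......

1.1....
11.....
.1.....
1......
1......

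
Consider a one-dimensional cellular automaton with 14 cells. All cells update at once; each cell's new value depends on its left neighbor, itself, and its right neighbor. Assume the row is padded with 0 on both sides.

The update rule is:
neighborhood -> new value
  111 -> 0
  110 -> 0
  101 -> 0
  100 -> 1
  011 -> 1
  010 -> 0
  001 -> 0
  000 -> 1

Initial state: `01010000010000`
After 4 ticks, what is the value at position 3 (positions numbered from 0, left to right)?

00001111001111
11101000101000
10000110000111
01110101110100
position 3 holds 1

1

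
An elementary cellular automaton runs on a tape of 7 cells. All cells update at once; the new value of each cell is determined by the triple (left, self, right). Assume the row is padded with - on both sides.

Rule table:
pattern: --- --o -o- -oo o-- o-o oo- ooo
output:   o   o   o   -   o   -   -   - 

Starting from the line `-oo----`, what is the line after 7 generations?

o--oooo
ooo----
---oooo
ooo----  (repeats generation 2; period 2)
generation 7: ---oooo

---oooo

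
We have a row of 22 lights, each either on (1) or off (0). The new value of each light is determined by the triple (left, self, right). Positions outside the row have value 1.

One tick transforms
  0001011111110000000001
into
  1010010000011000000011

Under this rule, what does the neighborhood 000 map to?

At position 1 the neighborhood is 000; the next row has 0 there.

0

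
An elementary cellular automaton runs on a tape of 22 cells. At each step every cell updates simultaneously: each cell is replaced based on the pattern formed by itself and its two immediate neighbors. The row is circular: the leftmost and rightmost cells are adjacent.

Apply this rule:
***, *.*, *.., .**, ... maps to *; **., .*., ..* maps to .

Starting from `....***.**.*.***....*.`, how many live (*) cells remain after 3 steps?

***.**.**.*.***.***..*
**.**.**.*.***.***.*.*
*.**.**.*.***.***.*.**
count of *: 15

15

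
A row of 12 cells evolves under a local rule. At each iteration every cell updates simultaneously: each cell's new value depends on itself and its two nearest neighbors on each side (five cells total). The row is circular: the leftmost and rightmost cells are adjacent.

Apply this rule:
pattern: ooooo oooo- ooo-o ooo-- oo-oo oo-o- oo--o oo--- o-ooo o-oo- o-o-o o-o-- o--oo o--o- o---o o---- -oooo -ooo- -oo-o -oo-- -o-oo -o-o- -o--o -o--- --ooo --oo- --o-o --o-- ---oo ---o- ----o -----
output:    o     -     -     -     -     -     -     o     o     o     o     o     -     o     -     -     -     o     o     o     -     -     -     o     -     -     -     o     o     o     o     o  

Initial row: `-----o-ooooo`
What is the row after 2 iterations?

o-ooo--o-o--
--oo--o--o-o

--oo--o--o-o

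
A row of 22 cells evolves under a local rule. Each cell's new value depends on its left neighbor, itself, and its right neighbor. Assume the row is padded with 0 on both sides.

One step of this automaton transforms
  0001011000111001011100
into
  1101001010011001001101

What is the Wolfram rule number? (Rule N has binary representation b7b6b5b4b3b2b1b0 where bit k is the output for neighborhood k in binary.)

197

position 11: 111 → 1  (bit 7 = 1)
position 6: 110 → 1  (bit 6 = 1)
position 4: 101 → 0  (bit 5 = 0)
position 7: 100 → 0  (bit 4 = 0)
position 5: 011 → 0  (bit 3 = 0)
position 3: 010 → 1  (bit 2 = 1)
position 2: 001 → 0  (bit 1 = 0)
position 0: 000 → 1  (bit 0 = 1)
bits b7..b0 = 11000101 = 197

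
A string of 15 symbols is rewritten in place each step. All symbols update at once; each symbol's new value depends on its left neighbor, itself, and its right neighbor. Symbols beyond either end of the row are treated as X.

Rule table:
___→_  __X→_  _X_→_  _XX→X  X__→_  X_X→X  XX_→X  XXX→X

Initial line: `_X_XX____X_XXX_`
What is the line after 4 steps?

X_XXX_____XXXXX
XXXXX_____XXXXX
XXXXX_____XXXXX  (fixed point — unchanged through step 4)

XXXXX_____XXXXX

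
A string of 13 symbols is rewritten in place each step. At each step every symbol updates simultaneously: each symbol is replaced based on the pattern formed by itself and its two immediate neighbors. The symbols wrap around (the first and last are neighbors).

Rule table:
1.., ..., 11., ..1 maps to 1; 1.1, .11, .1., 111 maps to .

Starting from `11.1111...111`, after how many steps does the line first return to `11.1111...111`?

.1....1111...
1.1111...1111
1....1111....
.1111...11111
....1111....1
1111...11111.
...1111....1.
111...11111.1
..1111....1..
11...11111.11
.1111....1...
1...11111.111
1111....1....
...11111.1111
111....1....1
..11111.1111.
11....1....11
.11111.1111..
1....1....111
11111.1111...
....1....1111
1111.1111...1
...1....1111.
111.1111...11
..1....1111..
11.1111...111

26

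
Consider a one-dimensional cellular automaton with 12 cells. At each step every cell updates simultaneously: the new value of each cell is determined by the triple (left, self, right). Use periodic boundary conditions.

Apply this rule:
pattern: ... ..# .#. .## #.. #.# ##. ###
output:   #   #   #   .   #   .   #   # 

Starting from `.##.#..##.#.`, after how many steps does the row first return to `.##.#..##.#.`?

6

step 1: #.#.###.#.##
step 2: #.#..##.#..#
step 3: #.###.#.###.
step 4: #..##.#..##.
step 5: ###.#.###.#.
step 6: .##.#..##.#.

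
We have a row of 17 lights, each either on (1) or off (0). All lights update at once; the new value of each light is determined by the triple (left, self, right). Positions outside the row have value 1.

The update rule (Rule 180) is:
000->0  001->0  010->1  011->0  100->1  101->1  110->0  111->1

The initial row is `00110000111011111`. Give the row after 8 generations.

11111101001100011

10001000010101111
01001100011110111
11100010001101011
11010011000011101
10111000100001010
01010100110001111
11111110001000111
11111101001100011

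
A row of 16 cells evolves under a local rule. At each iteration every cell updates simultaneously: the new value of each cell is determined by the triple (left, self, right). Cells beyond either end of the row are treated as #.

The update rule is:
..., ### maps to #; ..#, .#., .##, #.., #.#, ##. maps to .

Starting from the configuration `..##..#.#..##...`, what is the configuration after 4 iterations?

...########.....

..............#.
.############...
..##########..#.
...########.....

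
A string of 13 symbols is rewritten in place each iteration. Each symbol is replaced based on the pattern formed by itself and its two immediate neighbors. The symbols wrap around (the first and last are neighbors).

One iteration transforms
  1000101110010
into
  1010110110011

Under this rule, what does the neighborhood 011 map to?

At position 6 the neighborhood is 011; the next row has 0 there.

0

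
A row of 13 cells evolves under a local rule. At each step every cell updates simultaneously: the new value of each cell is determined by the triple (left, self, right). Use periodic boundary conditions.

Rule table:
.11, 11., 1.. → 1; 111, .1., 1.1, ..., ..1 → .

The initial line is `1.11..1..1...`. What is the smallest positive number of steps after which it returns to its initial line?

26

..111..1..1..
..1.11..1..1.
....111..1..1
1...1.11..1..
.1....111..1.
..1...1.11..1
1..1....111..
.1..1...1.11.
..1..1....111
1..1..1...1.1
11..1..1....1
.11..1..1...1
.111..1..1...
.1.11..1..1..
...111..1..1.
...1.11..1..1
1....111..1..
.1...1.11..1.
..1....111..1
1..1...1.11..
.1..1....111.
..1..1...1.11
1..1..1....11
11..1..1...1.
111..1..1....
1.11..1..1...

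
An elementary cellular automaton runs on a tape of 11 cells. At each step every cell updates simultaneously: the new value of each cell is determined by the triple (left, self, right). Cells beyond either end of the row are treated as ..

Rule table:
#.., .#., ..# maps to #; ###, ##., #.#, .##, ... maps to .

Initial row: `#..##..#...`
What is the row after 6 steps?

step 1: ###..####..
step 2: ...##....#.
step 3: ..#..#..###
step 4: .#######...
step 5: #.......#..
step 6: ##.....###.

##.....###.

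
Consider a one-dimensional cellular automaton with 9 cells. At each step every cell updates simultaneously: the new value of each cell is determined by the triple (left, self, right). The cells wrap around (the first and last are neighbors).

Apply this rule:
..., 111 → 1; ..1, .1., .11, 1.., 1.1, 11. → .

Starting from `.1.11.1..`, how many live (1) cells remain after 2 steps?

6

step 1: ........1
step 2: .111111..
count of 1: 6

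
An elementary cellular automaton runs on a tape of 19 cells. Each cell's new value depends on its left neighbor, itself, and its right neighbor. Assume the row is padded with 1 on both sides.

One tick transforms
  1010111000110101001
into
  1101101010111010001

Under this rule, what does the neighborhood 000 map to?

At position 8 the neighborhood is 000; the next row has 1 there.

1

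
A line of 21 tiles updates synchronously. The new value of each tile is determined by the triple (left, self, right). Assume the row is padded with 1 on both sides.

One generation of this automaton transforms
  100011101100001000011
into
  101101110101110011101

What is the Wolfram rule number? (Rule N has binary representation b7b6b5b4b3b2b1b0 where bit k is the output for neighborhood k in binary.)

position 5: 111 → 1  (bit 7 = 1)
position 0: 110 → 1  (bit 6 = 1)
position 7: 101 → 1  (bit 5 = 1)
position 1: 100 → 0  (bit 4 = 0)
position 4: 011 → 0  (bit 3 = 0)
position 14: 010 → 0  (bit 2 = 0)
position 3: 001 → 1  (bit 1 = 1)
position 2: 000 → 1  (bit 0 = 1)
bits b7..b0 = 11100011 = 227

227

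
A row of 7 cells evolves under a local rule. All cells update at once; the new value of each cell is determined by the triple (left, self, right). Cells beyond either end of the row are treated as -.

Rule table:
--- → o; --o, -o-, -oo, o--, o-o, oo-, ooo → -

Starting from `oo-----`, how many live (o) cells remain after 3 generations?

---oooo
oo-----  (repeats generation 0; period 2)
generation 3: ---oooo
count of o: 4

4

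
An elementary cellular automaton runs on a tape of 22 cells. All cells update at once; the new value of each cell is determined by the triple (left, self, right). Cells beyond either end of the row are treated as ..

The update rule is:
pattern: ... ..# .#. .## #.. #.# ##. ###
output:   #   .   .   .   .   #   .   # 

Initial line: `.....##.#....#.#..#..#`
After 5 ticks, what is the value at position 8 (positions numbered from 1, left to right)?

.

####...#..##..#.......
.##..#..........######
.......########..####.
######..######....##..
.####....####..##....#
position 8 holds .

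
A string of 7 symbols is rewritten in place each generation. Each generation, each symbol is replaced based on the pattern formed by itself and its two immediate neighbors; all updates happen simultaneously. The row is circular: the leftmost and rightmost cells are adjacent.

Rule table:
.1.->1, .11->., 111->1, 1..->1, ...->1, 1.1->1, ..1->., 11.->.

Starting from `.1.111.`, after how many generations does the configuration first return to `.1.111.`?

.11.1.1
1..1111
.1..111
111..1.
.1.1.11
11111..
.111.1.
..1.111
1.11.1.
11..111
1.1..11
.111..1
1.1.1.1
.11111.
..111.1
1..1.11
.1.11.1
111..11
11.1..1
1.111..
11.1.1.
..11111
1..111.
11..1.1
1.1.11.
1111..1
111.1..
.1.111.

28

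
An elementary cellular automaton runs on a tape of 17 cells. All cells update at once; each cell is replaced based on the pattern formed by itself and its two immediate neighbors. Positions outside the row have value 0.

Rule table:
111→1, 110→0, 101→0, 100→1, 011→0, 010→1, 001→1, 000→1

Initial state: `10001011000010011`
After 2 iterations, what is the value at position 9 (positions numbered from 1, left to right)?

11111000111111100
01110111011111011
position 9 holds 0

0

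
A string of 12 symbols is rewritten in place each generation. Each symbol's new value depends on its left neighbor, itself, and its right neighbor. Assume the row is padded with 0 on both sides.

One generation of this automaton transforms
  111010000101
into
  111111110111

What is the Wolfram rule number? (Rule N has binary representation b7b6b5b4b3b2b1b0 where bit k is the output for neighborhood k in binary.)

253

position 1: 111 → 1  (bit 7 = 1)
position 2: 110 → 1  (bit 6 = 1)
position 3: 101 → 1  (bit 5 = 1)
position 5: 100 → 1  (bit 4 = 1)
position 0: 011 → 1  (bit 3 = 1)
position 4: 010 → 1  (bit 2 = 1)
position 8: 001 → 0  (bit 1 = 0)
position 6: 000 → 1  (bit 0 = 1)
bits b7..b0 = 11111101 = 253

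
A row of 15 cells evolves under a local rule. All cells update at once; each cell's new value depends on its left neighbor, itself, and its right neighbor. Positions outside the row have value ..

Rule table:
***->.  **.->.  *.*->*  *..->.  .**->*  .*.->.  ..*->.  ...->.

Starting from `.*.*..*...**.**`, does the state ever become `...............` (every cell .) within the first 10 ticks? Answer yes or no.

..*.......*.**.
...........**..
...........*...
...............
all cells are . at tick 4

yes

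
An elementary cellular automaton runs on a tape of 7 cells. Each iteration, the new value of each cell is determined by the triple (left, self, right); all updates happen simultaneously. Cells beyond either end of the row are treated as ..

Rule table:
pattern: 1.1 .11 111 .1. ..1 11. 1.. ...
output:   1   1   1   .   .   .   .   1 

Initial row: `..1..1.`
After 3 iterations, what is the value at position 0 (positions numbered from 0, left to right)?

iteration 1: 1......
iteration 2: ..11111
iteration 3: 1.1111.
position 0 holds 1

1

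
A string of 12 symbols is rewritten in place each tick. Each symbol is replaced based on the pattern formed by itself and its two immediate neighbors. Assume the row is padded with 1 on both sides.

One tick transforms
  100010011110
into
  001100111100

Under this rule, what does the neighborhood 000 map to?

At position 2 the neighborhood is 000; the next row has 1 there.

1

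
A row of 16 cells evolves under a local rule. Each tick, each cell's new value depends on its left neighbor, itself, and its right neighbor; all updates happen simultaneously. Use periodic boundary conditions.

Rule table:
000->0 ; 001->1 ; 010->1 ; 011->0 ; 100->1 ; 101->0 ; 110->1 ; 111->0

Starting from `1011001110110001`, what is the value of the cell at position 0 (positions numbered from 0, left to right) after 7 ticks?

1001110010011010
1110011111101010
0011100000101010
0100110001101011
0111011010101001
0001001010101111
1011111010100001
position 0 holds 1

1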